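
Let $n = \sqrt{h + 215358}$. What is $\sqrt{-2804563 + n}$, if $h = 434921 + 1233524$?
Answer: $\sqrt{-2804563 + \sqrt{1883803}} \approx 1674.3 i$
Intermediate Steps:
$h = 1668445$
$n = \sqrt{1883803}$ ($n = \sqrt{1668445 + 215358} = \sqrt{1883803} \approx 1372.5$)
$\sqrt{-2804563 + n} = \sqrt{-2804563 + \sqrt{1883803}}$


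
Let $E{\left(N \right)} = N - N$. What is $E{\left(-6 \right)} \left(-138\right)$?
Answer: $0$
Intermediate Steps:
$E{\left(N \right)} = 0$
$E{\left(-6 \right)} \left(-138\right) = 0 \left(-138\right) = 0$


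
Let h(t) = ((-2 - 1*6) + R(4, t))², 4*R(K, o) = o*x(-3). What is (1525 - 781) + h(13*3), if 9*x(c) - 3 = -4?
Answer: 119017/144 ≈ 826.51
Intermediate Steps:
x(c) = -⅑ (x(c) = ⅓ + (⅑)*(-4) = ⅓ - 4/9 = -⅑)
R(K, o) = -o/36 (R(K, o) = (o*(-⅑))/4 = (-o/9)/4 = -o/36)
h(t) = (-8 - t/36)² (h(t) = ((-2 - 1*6) - t/36)² = ((-2 - 6) - t/36)² = (-8 - t/36)²)
(1525 - 781) + h(13*3) = (1525 - 781) + (288 + 13*3)²/1296 = 744 + (288 + 39)²/1296 = 744 + (1/1296)*327² = 744 + (1/1296)*106929 = 744 + 11881/144 = 119017/144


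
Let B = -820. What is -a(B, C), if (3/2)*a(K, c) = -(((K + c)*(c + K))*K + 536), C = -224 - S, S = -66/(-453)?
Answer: -40768026349168/68403 ≈ -5.9600e+8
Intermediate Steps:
S = 22/151 (S = -66*(-1/453) = 22/151 ≈ 0.14570)
C = -33846/151 (C = -224 - 1*22/151 = -224 - 22/151 = -33846/151 ≈ -224.15)
a(K, c) = -1072/3 - 2*K*(K + c)²/3 (a(K, c) = 2*(-(((K + c)*(c + K))*K + 536))/3 = 2*(-(((K + c)*(K + c))*K + 536))/3 = 2*(-((K + c)²*K + 536))/3 = 2*(-(K*(K + c)² + 536))/3 = 2*(-(536 + K*(K + c)²))/3 = 2*(-536 - K*(K + c)²)/3 = -1072/3 - 2*K*(K + c)²/3)
-a(B, C) = -(-1072/3 - ⅔*(-820)*(-820 - 33846/151)²) = -(-1072/3 - ⅔*(-820)*(-157666/151)²) = -(-1072/3 - ⅔*(-820)*24858567556/22801) = -(-1072/3 + 40768050791840/68403) = -1*40768026349168/68403 = -40768026349168/68403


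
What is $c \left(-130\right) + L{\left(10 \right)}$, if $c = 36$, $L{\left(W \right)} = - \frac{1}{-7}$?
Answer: $- \frac{32759}{7} \approx -4679.9$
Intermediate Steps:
$L{\left(W \right)} = \frac{1}{7}$ ($L{\left(W \right)} = \left(-1\right) \left(- \frac{1}{7}\right) = \frac{1}{7}$)
$c \left(-130\right) + L{\left(10 \right)} = 36 \left(-130\right) + \frac{1}{7} = -4680 + \frac{1}{7} = - \frac{32759}{7}$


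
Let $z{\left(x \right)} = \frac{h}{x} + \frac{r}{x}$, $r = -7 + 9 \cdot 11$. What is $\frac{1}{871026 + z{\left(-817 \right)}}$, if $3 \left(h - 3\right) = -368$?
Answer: $\frac{2451}{2134884809} \approx 1.1481 \cdot 10^{-6}$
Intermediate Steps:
$h = - \frac{359}{3}$ ($h = 3 + \frac{1}{3} \left(-368\right) = 3 - \frac{368}{3} = - \frac{359}{3} \approx -119.67$)
$r = 92$ ($r = -7 + 99 = 92$)
$z{\left(x \right)} = - \frac{83}{3 x}$ ($z{\left(x \right)} = - \frac{359}{3 x} + \frac{92}{x} = - \frac{83}{3 x}$)
$\frac{1}{871026 + z{\left(-817 \right)}} = \frac{1}{871026 - \frac{83}{3 \left(-817\right)}} = \frac{1}{871026 - - \frac{83}{2451}} = \frac{1}{871026 + \frac{83}{2451}} = \frac{1}{\frac{2134884809}{2451}} = \frac{2451}{2134884809}$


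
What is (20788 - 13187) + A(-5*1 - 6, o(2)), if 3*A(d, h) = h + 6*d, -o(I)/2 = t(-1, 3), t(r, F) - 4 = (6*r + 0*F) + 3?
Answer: 22735/3 ≈ 7578.3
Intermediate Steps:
t(r, F) = 7 + 6*r (t(r, F) = 4 + ((6*r + 0*F) + 3) = 4 + ((6*r + 0) + 3) = 4 + (6*r + 3) = 4 + (3 + 6*r) = 7 + 6*r)
o(I) = -2 (o(I) = -2*(7 + 6*(-1)) = -2*(7 - 6) = -2*1 = -2)
A(d, h) = 2*d + h/3 (A(d, h) = (h + 6*d)/3 = 2*d + h/3)
(20788 - 13187) + A(-5*1 - 6, o(2)) = (20788 - 13187) + (2*(-5*1 - 6) + (⅓)*(-2)) = 7601 + (2*(-5 - 6) - ⅔) = 7601 + (2*(-11) - ⅔) = 7601 + (-22 - ⅔) = 7601 - 68/3 = 22735/3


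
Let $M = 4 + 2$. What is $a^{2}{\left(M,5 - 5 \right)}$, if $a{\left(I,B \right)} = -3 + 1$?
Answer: $4$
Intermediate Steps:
$M = 6$
$a{\left(I,B \right)} = -2$
$a^{2}{\left(M,5 - 5 \right)} = \left(-2\right)^{2} = 4$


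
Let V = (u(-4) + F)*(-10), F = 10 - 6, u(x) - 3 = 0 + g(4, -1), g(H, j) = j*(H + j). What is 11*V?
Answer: -440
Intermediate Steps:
u(x) = 0 (u(x) = 3 + (0 - (4 - 1)) = 3 + (0 - 1*3) = 3 + (0 - 3) = 3 - 3 = 0)
F = 4
V = -40 (V = (0 + 4)*(-10) = 4*(-10) = -40)
11*V = 11*(-40) = -440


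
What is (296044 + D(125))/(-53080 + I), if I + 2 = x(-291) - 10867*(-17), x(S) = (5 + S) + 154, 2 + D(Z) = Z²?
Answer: 311667/131525 ≈ 2.3696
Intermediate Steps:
D(Z) = -2 + Z²
x(S) = 159 + S
I = 184605 (I = -2 + ((159 - 291) - 10867*(-17)) = -2 + (-132 + 184739) = -2 + 184607 = 184605)
(296044 + D(125))/(-53080 + I) = (296044 + (-2 + 125²))/(-53080 + 184605) = (296044 + (-2 + 15625))/131525 = (296044 + 15623)*(1/131525) = 311667*(1/131525) = 311667/131525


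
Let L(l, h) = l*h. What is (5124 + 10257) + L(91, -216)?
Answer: -4275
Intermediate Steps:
L(l, h) = h*l
(5124 + 10257) + L(91, -216) = (5124 + 10257) - 216*91 = 15381 - 19656 = -4275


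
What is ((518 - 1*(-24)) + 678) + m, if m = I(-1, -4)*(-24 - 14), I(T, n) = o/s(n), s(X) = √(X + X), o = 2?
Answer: 1220 + 19*I*√2 ≈ 1220.0 + 26.87*I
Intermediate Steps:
s(X) = √2*√X (s(X) = √(2*X) = √2*√X)
I(T, n) = √2/√n (I(T, n) = 2/((√2*√n)) = 2*(√2/(2*√n)) = √2/√n)
m = 19*I*√2 (m = (√2/√(-4))*(-24 - 14) = (√2*(-I/2))*(-38) = -I*√2/2*(-38) = 19*I*√2 ≈ 26.87*I)
((518 - 1*(-24)) + 678) + m = ((518 - 1*(-24)) + 678) + 19*I*√2 = ((518 + 24) + 678) + 19*I*√2 = (542 + 678) + 19*I*√2 = 1220 + 19*I*√2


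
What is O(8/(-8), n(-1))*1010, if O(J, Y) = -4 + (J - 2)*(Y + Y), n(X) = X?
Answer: 2020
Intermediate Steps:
O(J, Y) = -4 + 2*Y*(-2 + J) (O(J, Y) = -4 + (-2 + J)*(2*Y) = -4 + 2*Y*(-2 + J))
O(8/(-8), n(-1))*1010 = (-4 - 4*(-1) + 2*(8/(-8))*(-1))*1010 = (-4 + 4 + 2*(8*(-1/8))*(-1))*1010 = (-4 + 4 + 2*(-1)*(-1))*1010 = (-4 + 4 + 2)*1010 = 2*1010 = 2020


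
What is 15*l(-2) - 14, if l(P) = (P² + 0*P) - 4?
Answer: -14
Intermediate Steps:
l(P) = -4 + P² (l(P) = (P² + 0) - 4 = P² - 4 = -4 + P²)
15*l(-2) - 14 = 15*(-4 + (-2)²) - 14 = 15*(-4 + 4) - 14 = 15*0 - 14 = 0 - 14 = -14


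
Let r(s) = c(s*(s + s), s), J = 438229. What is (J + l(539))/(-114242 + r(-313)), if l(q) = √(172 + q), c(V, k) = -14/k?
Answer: -137165677/35757732 - 313*√79/11919244 ≈ -3.8362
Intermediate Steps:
r(s) = -14/s
(J + l(539))/(-114242 + r(-313)) = (438229 + √(172 + 539))/(-114242 - 14/(-313)) = (438229 + √711)/(-114242 - 14*(-1/313)) = (438229 + 3*√79)/(-114242 + 14/313) = (438229 + 3*√79)/(-35757732/313) = (438229 + 3*√79)*(-313/35757732) = -137165677/35757732 - 313*√79/11919244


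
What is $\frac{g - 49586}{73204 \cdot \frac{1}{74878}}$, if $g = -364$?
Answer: $- \frac{935039025}{18301} \approx -51092.0$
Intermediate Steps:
$\frac{g - 49586}{73204 \cdot \frac{1}{74878}} = \frac{-364 - 49586}{73204 \cdot \frac{1}{74878}} = - \frac{49950}{73204 \cdot \frac{1}{74878}} = - \frac{49950}{\frac{36602}{37439}} = \left(-49950\right) \frac{37439}{36602} = - \frac{935039025}{18301}$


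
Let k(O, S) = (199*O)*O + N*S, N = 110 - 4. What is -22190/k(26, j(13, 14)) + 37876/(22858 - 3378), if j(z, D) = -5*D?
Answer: 273870619/154749120 ≈ 1.7698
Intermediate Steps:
N = 106
k(O, S) = 106*S + 199*O**2 (k(O, S) = (199*O)*O + 106*S = 199*O**2 + 106*S = 106*S + 199*O**2)
-22190/k(26, j(13, 14)) + 37876/(22858 - 3378) = -22190/(106*(-5*14) + 199*26**2) + 37876/(22858 - 3378) = -22190/(106*(-70) + 199*676) + 37876/19480 = -22190/(-7420 + 134524) + 37876*(1/19480) = -22190/127104 + 9469/4870 = -22190*1/127104 + 9469/4870 = -11095/63552 + 9469/4870 = 273870619/154749120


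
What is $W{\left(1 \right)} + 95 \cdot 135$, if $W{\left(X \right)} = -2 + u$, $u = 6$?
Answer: $12829$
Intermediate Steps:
$W{\left(X \right)} = 4$ ($W{\left(X \right)} = -2 + 6 = 4$)
$W{\left(1 \right)} + 95 \cdot 135 = 4 + 95 \cdot 135 = 4 + 12825 = 12829$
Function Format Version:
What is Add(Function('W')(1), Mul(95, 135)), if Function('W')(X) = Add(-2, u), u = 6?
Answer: 12829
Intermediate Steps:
Function('W')(X) = 4 (Function('W')(X) = Add(-2, 6) = 4)
Add(Function('W')(1), Mul(95, 135)) = Add(4, Mul(95, 135)) = Add(4, 12825) = 12829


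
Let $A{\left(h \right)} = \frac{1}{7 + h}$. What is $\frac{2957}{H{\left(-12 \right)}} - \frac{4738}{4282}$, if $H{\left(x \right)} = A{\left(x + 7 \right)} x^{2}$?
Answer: $\frac{6160369}{154152} \approx 39.963$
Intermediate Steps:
$H{\left(x \right)} = \frac{x^{2}}{14 + x}$ ($H{\left(x \right)} = \frac{x^{2}}{7 + \left(x + 7\right)} = \frac{x^{2}}{7 + \left(7 + x\right)} = \frac{x^{2}}{14 + x}$)
$\frac{2957}{H{\left(-12 \right)}} - \frac{4738}{4282} = \frac{2957}{\left(-12\right)^{2} \frac{1}{14 - 12}} - \frac{4738}{4282} = \frac{2957}{144 \cdot \frac{1}{2}} - \frac{2369}{2141} = \frac{2957}{72} - \frac{2369}{2141} = \frac{6160369}{154152}$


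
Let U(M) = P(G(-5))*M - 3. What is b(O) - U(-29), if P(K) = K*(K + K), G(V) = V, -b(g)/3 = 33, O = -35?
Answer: 1354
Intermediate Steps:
b(g) = -99 (b(g) = -3*33 = -99)
P(K) = 2*K² (P(K) = K*(2*K) = 2*K²)
U(M) = -3 + 50*M (U(M) = (2*(-5)²)*M - 3 = (2*25)*M - 3 = 50*M - 3 = -3 + 50*M)
b(O) - U(-29) = -99 - (-3 + 50*(-29)) = -99 - (-3 - 1450) = -99 - 1*(-1453) = -99 + 1453 = 1354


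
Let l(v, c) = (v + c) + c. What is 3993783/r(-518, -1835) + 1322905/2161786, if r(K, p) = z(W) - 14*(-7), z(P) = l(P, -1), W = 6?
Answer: 719486592729/18375181 ≈ 39155.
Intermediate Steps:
l(v, c) = v + 2*c (l(v, c) = (c + v) + c = v + 2*c)
z(P) = -2 + P (z(P) = P + 2*(-1) = P - 2 = -2 + P)
r(K, p) = 102 (r(K, p) = (-2 + 6) - 14*(-7) = 4 + 98 = 102)
3993783/r(-518, -1835) + 1322905/2161786 = 3993783/102 + 1322905/2161786 = 3993783*(1/102) + 1322905*(1/2161786) = 1331261/34 + 1322905/2161786 = 719486592729/18375181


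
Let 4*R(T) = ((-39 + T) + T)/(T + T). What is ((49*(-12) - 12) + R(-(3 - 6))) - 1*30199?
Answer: -246403/8 ≈ -30800.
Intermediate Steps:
R(T) = (-39 + 2*T)/(8*T) (R(T) = (((-39 + T) + T)/(T + T))/4 = ((-39 + 2*T)/((2*T)))/4 = ((-39 + 2*T)*(1/(2*T)))/4 = ((-39 + 2*T)/(2*T))/4 = (-39 + 2*T)/(8*T))
((49*(-12) - 12) + R(-(3 - 6))) - 1*30199 = ((49*(-12) - 12) + (-39 + 2*(-(3 - 6)))/(8*((-(3 - 6))))) - 1*30199 = ((-588 - 12) + (-39 + 2*(-1*(-3)))/(8*((-1*(-3))))) - 30199 = (-600 + (1/8)*(-39 + 2*3)/3) - 30199 = (-600 + (1/8)*(1/3)*(-39 + 6)) - 30199 = (-600 + (1/8)*(1/3)*(-33)) - 30199 = (-600 - 11/8) - 30199 = -4811/8 - 30199 = -246403/8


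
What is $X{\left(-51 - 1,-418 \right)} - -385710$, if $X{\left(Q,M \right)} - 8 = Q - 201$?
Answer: $385465$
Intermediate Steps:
$X{\left(Q,M \right)} = -193 + Q$ ($X{\left(Q,M \right)} = 8 + \left(Q - 201\right) = 8 + \left(-201 + Q\right) = -193 + Q$)
$X{\left(-51 - 1,-418 \right)} - -385710 = \left(-193 - 52\right) - -385710 = \left(-193 - 52\right) + 385710 = -245 + 385710 = 385465$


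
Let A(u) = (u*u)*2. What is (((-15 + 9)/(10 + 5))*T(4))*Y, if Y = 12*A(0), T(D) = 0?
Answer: 0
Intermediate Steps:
A(u) = 2*u² (A(u) = u²*2 = 2*u²)
Y = 0 (Y = 12*(2*0²) = 12*(2*0) = 12*0 = 0)
(((-15 + 9)/(10 + 5))*T(4))*Y = (((-15 + 9)/(10 + 5))*0)*0 = (-6/15*0)*0 = (-6*1/15*0)*0 = -⅖*0*0 = 0*0 = 0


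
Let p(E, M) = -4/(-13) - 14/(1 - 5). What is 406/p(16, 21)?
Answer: 10556/99 ≈ 106.63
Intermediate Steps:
p(E, M) = 99/26 (p(E, M) = -4*(-1/13) - 14/(-4) = 4/13 - 14*(-¼) = 4/13 + 7/2 = 99/26)
406/p(16, 21) = 406/(99/26) = 406*(26/99) = 10556/99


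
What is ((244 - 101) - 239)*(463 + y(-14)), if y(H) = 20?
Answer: -46368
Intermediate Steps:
((244 - 101) - 239)*(463 + y(-14)) = ((244 - 101) - 239)*(463 + 20) = (143 - 239)*483 = -96*483 = -46368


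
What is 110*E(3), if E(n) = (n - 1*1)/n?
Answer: 220/3 ≈ 73.333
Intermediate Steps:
E(n) = (-1 + n)/n (E(n) = (n - 1)/n = (-1 + n)/n)
110*E(3) = 110*((-1 + 3)/3) = 110*((⅓)*2) = 110*(⅔) = 220/3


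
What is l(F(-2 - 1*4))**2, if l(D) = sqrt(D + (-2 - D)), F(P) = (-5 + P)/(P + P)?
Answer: -2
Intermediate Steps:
F(P) = (-5 + P)/(2*P) (F(P) = (-5 + P)/((2*P)) = (-5 + P)*(1/(2*P)) = (-5 + P)/(2*P))
l(D) = I*sqrt(2) (l(D) = sqrt(-2) = I*sqrt(2))
l(F(-2 - 1*4))**2 = (I*sqrt(2))**2 = -2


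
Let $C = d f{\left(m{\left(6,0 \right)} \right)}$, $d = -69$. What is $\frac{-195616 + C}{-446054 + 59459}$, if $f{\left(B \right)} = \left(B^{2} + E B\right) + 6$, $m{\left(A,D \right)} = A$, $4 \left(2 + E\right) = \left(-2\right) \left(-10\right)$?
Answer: $\frac{199756}{386595} \approx 0.51671$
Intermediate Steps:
$E = 3$ ($E = -2 + \frac{\left(-2\right) \left(-10\right)}{4} = -2 + \frac{1}{4} \cdot 20 = -2 + 5 = 3$)
$f{\left(B \right)} = 6 + B^{2} + 3 B$ ($f{\left(B \right)} = \left(B^{2} + 3 B\right) + 6 = 6 + B^{2} + 3 B$)
$C = -4140$ ($C = - 69 \left(6 + 6^{2} + 3 \cdot 6\right) = - 69 \left(6 + 36 + 18\right) = \left(-69\right) 60 = -4140$)
$\frac{-195616 + C}{-446054 + 59459} = \frac{-195616 - 4140}{-446054 + 59459} = - \frac{199756}{-386595} = \left(-199756\right) \left(- \frac{1}{386595}\right) = \frac{199756}{386595}$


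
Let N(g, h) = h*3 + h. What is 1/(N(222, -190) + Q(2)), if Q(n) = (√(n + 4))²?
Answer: -1/754 ≈ -0.0013263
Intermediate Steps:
Q(n) = 4 + n (Q(n) = (√(4 + n))² = 4 + n)
N(g, h) = 4*h (N(g, h) = 3*h + h = 4*h)
1/(N(222, -190) + Q(2)) = 1/(4*(-190) + (4 + 2)) = 1/(-760 + 6) = 1/(-754) = -1/754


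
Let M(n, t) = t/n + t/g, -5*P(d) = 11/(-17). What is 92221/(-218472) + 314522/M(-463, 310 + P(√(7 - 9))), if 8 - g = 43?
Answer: -15774989498666023/478008652536 ≈ -33002.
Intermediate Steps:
P(d) = 11/85 (P(d) = -11/(5*(-17)) = -11*(-1)/(5*17) = -⅕*(-11/17) = 11/85)
g = -35 (g = 8 - 1*43 = 8 - 43 = -35)
M(n, t) = -t/35 + t/n (M(n, t) = t/n + t/(-35) = t/n + t*(-1/35) = t/n - t/35 = -t/35 + t/n)
92221/(-218472) + 314522/M(-463, 310 + P(√(7 - 9))) = 92221/(-218472) + 314522/(-(310 + 11/85)/35 + (310 + 11/85)/(-463)) = 92221*(-1/218472) + 314522/(-1/35*26361/85 + (26361/85)*(-1/463)) = -92221/218472 + 314522/(-26361/2975 - 26361/39355) = -92221/218472 + 314522/(-13127778/1377425) = -92221/218472 + 314522*(-1377425/13127778) = -92221/218472 - 216615232925/6563889 = -15774989498666023/478008652536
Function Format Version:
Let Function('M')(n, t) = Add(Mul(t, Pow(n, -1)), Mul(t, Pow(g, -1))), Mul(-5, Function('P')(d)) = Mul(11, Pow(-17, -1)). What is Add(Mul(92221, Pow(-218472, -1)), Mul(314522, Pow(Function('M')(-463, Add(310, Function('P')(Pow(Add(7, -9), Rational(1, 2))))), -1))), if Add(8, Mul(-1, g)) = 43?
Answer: Rational(-15774989498666023, 478008652536) ≈ -33002.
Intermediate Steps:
Function('P')(d) = Rational(11, 85) (Function('P')(d) = Mul(Rational(-1, 5), Mul(11, Pow(-17, -1))) = Mul(Rational(-1, 5), Mul(11, Rational(-1, 17))) = Mul(Rational(-1, 5), Rational(-11, 17)) = Rational(11, 85))
g = -35 (g = Add(8, Mul(-1, 43)) = Add(8, -43) = -35)
Function('M')(n, t) = Add(Mul(Rational(-1, 35), t), Mul(t, Pow(n, -1))) (Function('M')(n, t) = Add(Mul(t, Pow(n, -1)), Mul(t, Pow(-35, -1))) = Add(Mul(t, Pow(n, -1)), Mul(t, Rational(-1, 35))) = Add(Mul(t, Pow(n, -1)), Mul(Rational(-1, 35), t)) = Add(Mul(Rational(-1, 35), t), Mul(t, Pow(n, -1))))
Add(Mul(92221, Pow(-218472, -1)), Mul(314522, Pow(Function('M')(-463, Add(310, Function('P')(Pow(Add(7, -9), Rational(1, 2))))), -1))) = Add(Mul(92221, Pow(-218472, -1)), Mul(314522, Pow(Add(Mul(Rational(-1, 35), Add(310, Rational(11, 85))), Mul(Add(310, Rational(11, 85)), Pow(-463, -1))), -1))) = Add(Mul(92221, Rational(-1, 218472)), Mul(314522, Pow(Add(Mul(Rational(-1, 35), Rational(26361, 85)), Mul(Rational(26361, 85), Rational(-1, 463))), -1))) = Add(Rational(-92221, 218472), Mul(314522, Pow(Add(Rational(-26361, 2975), Rational(-26361, 39355)), -1))) = Add(Rational(-92221, 218472), Mul(314522, Pow(Rational(-13127778, 1377425), -1))) = Add(Rational(-92221, 218472), Mul(314522, Rational(-1377425, 13127778))) = Add(Rational(-92221, 218472), Rational(-216615232925, 6563889)) = Rational(-15774989498666023, 478008652536)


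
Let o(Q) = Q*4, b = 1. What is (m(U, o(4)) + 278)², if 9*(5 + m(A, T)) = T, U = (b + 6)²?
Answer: 6115729/81 ≈ 75503.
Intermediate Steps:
U = 49 (U = (1 + 6)² = 7² = 49)
o(Q) = 4*Q
m(A, T) = -5 + T/9
(m(U, o(4)) + 278)² = ((-5 + (4*4)/9) + 278)² = ((-5 + (⅑)*16) + 278)² = ((-5 + 16/9) + 278)² = (-29/9 + 278)² = (2473/9)² = 6115729/81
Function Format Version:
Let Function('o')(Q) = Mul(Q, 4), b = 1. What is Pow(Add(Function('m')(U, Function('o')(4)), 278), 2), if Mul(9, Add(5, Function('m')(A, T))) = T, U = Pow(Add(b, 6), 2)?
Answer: Rational(6115729, 81) ≈ 75503.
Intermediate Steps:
U = 49 (U = Pow(Add(1, 6), 2) = Pow(7, 2) = 49)
Function('o')(Q) = Mul(4, Q)
Function('m')(A, T) = Add(-5, Mul(Rational(1, 9), T))
Pow(Add(Function('m')(U, Function('o')(4)), 278), 2) = Pow(Add(Add(-5, Mul(Rational(1, 9), Mul(4, 4))), 278), 2) = Pow(Add(Add(-5, Mul(Rational(1, 9), 16)), 278), 2) = Pow(Add(Add(-5, Rational(16, 9)), 278), 2) = Pow(Add(Rational(-29, 9), 278), 2) = Pow(Rational(2473, 9), 2) = Rational(6115729, 81)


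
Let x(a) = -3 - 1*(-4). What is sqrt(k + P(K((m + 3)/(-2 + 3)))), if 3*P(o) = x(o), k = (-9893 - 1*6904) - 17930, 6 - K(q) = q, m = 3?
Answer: 2*I*sqrt(78135)/3 ≈ 186.35*I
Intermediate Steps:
x(a) = 1 (x(a) = -3 + 4 = 1)
K(q) = 6 - q
k = -34727 (k = (-9893 - 6904) - 17930 = -16797 - 17930 = -34727)
P(o) = 1/3 (P(o) = (1/3)*1 = 1/3)
sqrt(k + P(K((m + 3)/(-2 + 3)))) = sqrt(-34727 + 1/3) = sqrt(-104180/3) = 2*I*sqrt(78135)/3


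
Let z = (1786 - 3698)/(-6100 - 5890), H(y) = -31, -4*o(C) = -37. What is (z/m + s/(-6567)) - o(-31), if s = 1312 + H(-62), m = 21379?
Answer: -963594489079/102021015580 ≈ -9.4451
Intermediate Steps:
o(C) = 37/4 (o(C) = -¼*(-37) = 37/4)
z = 956/5995 (z = -1912/(-11990) = -1912*(-1/11990) = 956/5995 ≈ 0.15947)
s = 1281 (s = 1312 - 31 = 1281)
(z/m + s/(-6567)) - o(-31) = ((956/5995)/21379 + 1281/(-6567)) - 1*37/4 = ((956/5995)*(1/21379) + 1281*(-1/6567)) - 37/4 = (956/128167105 - 427/2189) - 37/4 = -4975023741/25505253895 - 37/4 = -963594489079/102021015580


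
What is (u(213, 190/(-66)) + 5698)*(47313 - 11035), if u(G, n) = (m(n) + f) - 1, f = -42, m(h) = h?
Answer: 615142960/3 ≈ 2.0505e+8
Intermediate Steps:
u(G, n) = -43 + n (u(G, n) = (n - 42) - 1 = (-42 + n) - 1 = -43 + n)
(u(213, 190/(-66)) + 5698)*(47313 - 11035) = ((-43 + 190/(-66)) + 5698)*(47313 - 11035) = ((-43 + 190*(-1/66)) + 5698)*36278 = ((-43 - 95/33) + 5698)*36278 = (-1514/33 + 5698)*36278 = (186520/33)*36278 = 615142960/3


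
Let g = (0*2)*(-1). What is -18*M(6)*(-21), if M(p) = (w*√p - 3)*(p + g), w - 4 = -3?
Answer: -6804 + 2268*√6 ≈ -1248.6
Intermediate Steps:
w = 1 (w = 4 - 3 = 1)
g = 0 (g = 0*(-1) = 0)
M(p) = p*(-3 + √p) (M(p) = (1*√p - 3)*(p + 0) = (√p - 3)*p = (-3 + √p)*p = p*(-3 + √p))
-18*M(6)*(-21) = -18*(6^(3/2) - 3*6)*(-21) = -18*(6*√6 - 18)*(-21) = -18*(-18 + 6*√6)*(-21) = (324 - 108*√6)*(-21) = -6804 + 2268*√6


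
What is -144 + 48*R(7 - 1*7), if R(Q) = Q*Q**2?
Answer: -144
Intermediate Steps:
R(Q) = Q**3
-144 + 48*R(7 - 1*7) = -144 + 48*(7 - 1*7)**3 = -144 + 48*(7 - 7)**3 = -144 + 48*0**3 = -144 + 48*0 = -144 + 0 = -144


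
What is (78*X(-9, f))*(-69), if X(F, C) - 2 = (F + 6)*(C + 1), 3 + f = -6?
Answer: -139932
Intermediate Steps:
f = -9 (f = -3 - 6 = -9)
X(F, C) = 2 + (1 + C)*(6 + F) (X(F, C) = 2 + (F + 6)*(C + 1) = 2 + (6 + F)*(1 + C) = 2 + (1 + C)*(6 + F))
(78*X(-9, f))*(-69) = (78*(8 - 9 + 6*(-9) - 9*(-9)))*(-69) = (78*(8 - 9 - 54 + 81))*(-69) = (78*26)*(-69) = 2028*(-69) = -139932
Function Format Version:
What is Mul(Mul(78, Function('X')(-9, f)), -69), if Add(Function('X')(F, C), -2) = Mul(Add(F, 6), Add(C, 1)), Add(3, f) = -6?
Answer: -139932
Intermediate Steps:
f = -9 (f = Add(-3, -6) = -9)
Function('X')(F, C) = Add(2, Mul(Add(1, C), Add(6, F))) (Function('X')(F, C) = Add(2, Mul(Add(F, 6), Add(C, 1))) = Add(2, Mul(Add(6, F), Add(1, C))) = Add(2, Mul(Add(1, C), Add(6, F))))
Mul(Mul(78, Function('X')(-9, f)), -69) = Mul(Mul(78, Add(8, -9, Mul(6, -9), Mul(-9, -9))), -69) = Mul(Mul(78, Add(8, -9, -54, 81)), -69) = Mul(Mul(78, 26), -69) = Mul(2028, -69) = -139932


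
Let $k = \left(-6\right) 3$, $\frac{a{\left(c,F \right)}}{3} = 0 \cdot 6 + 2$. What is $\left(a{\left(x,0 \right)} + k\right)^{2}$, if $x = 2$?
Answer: $144$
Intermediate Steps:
$a{\left(c,F \right)} = 6$ ($a{\left(c,F \right)} = 3 \left(0 \cdot 6 + 2\right) = 3 \left(0 + 2\right) = 3 \cdot 2 = 6$)
$k = -18$
$\left(a{\left(x,0 \right)} + k\right)^{2} = \left(6 - 18\right)^{2} = \left(-12\right)^{2} = 144$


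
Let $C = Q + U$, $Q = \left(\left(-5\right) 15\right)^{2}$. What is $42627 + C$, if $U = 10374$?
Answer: $58626$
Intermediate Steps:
$Q = 5625$ ($Q = \left(-75\right)^{2} = 5625$)
$C = 15999$ ($C = 5625 + 10374 = 15999$)
$42627 + C = 42627 + 15999 = 58626$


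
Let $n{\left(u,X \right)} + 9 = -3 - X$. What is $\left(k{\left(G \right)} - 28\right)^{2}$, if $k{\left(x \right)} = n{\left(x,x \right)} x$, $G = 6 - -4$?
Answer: $61504$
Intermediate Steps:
$n{\left(u,X \right)} = -12 - X$ ($n{\left(u,X \right)} = -9 - \left(3 + X\right) = -12 - X$)
$G = 10$ ($G = 6 + 4 = 10$)
$k{\left(x \right)} = x \left(-12 - x\right)$ ($k{\left(x \right)} = \left(-12 - x\right) x = x \left(-12 - x\right)$)
$\left(k{\left(G \right)} - 28\right)^{2} = \left(\left(-1\right) 10 \left(12 + 10\right) - 28\right)^{2} = \left(\left(-1\right) 10 \cdot 22 - 28\right)^{2} = \left(-220 - 28\right)^{2} = \left(-248\right)^{2} = 61504$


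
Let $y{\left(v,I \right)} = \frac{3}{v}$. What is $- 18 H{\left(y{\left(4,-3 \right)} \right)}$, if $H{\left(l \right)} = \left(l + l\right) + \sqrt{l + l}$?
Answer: $-27 - 9 \sqrt{6} \approx -49.045$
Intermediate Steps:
$H{\left(l \right)} = 2 l + \sqrt{2} \sqrt{l}$ ($H{\left(l \right)} = 2 l + \sqrt{2 l} = 2 l + \sqrt{2} \sqrt{l}$)
$- 18 H{\left(y{\left(4,-3 \right)} \right)} = - 18 \left(2 \cdot \frac{3}{4} + \sqrt{2} \sqrt{\frac{3}{4}}\right) = - 18 \left(\frac{3}{2} + \sqrt{2} \frac{\sqrt{3}}{2}\right) = - 18 \left(\frac{3}{2} + \frac{\sqrt{6}}{2}\right) = -27 - 9 \sqrt{6}$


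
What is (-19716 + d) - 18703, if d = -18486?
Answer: -56905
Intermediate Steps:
(-19716 + d) - 18703 = (-19716 - 18486) - 18703 = -38202 - 18703 = -56905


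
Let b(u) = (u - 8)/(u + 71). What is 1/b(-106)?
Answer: 35/114 ≈ 0.30702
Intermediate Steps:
b(u) = (-8 + u)/(71 + u)
1/b(-106) = 1/((-8 - 106)/(71 - 106)) = 1/(-114/(-35)) = 1/(-1/35*(-114)) = 1/(114/35) = 35/114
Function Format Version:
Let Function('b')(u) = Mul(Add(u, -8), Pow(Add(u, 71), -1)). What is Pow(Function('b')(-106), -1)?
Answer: Rational(35, 114) ≈ 0.30702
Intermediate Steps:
Function('b')(u) = Mul(Pow(Add(71, u), -1), Add(-8, u)) (Function('b')(u) = Mul(Add(-8, u), Pow(Add(71, u), -1)) = Mul(Pow(Add(71, u), -1), Add(-8, u)))
Pow(Function('b')(-106), -1) = Pow(Mul(Pow(Add(71, -106), -1), Add(-8, -106)), -1) = Pow(Mul(Pow(-35, -1), -114), -1) = Pow(Mul(Rational(-1, 35), -114), -1) = Pow(Rational(114, 35), -1) = Rational(35, 114)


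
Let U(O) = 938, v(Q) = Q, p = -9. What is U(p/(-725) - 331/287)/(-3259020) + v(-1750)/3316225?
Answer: -176278081/216152871990 ≈ -0.00081552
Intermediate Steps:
U(p/(-725) - 331/287)/(-3259020) + v(-1750)/3316225 = 938/(-3259020) - 1750/3316225 = 938*(-1/3259020) - 1750*1/3316225 = -469/1629510 - 70/132649 = -176278081/216152871990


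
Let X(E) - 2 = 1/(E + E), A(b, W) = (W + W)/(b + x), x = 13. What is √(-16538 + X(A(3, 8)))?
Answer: I*√66142/2 ≈ 128.59*I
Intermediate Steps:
A(b, W) = 2*W/(13 + b) (A(b, W) = (W + W)/(b + 13) = (2*W)/(13 + b) = 2*W/(13 + b))
X(E) = 2 + 1/(2*E) (X(E) = 2 + 1/(E + E) = 2 + 1/(2*E))
√(-16538 + X(A(3, 8))) = √(-16538 + (2 + 1/(2*((2*8/(13 + 3)))))) = √(-16538 + (2 + 1/(2*((2*8/16))))) = √(-16538 + (2 + 1/(2*((2*8*(1/16)))))) = √(-16538 + (2 + (½)/1)) = √(-16538 + (2 + (½)*1)) = √(-16538 + (2 + ½)) = √(-16538 + 5/2) = √(-33071/2) = I*√66142/2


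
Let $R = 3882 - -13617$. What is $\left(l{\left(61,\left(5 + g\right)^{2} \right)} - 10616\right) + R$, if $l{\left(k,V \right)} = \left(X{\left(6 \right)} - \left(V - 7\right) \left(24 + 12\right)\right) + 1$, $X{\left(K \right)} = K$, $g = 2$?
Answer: $5378$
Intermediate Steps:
$R = 17499$ ($R = 3882 + 13617 = 17499$)
$l{\left(k,V \right)} = 259 - 36 V$ ($l{\left(k,V \right)} = \left(6 - \left(V - 7\right) \left(24 + 12\right)\right) + 1 = \left(6 - \left(-7 + V\right) 36\right) + 1 = \left(6 - \left(-252 + 36 V\right)\right) + 1 = \left(258 - 36 V\right) + 1 = 259 - 36 V$)
$\left(l{\left(61,\left(5 + g\right)^{2} \right)} - 10616\right) + R = \left(\left(259 - 36 \left(5 + 2\right)^{2}\right) - 10616\right) + 17499 = \left(\left(259 - 36 \cdot 7^{2}\right) - 10616\right) + 17499 = \left(\left(259 - 1764\right) - 10616\right) + 17499 = \left(-1505 - 10616\right) + 17499 = -12121 + 17499 = 5378$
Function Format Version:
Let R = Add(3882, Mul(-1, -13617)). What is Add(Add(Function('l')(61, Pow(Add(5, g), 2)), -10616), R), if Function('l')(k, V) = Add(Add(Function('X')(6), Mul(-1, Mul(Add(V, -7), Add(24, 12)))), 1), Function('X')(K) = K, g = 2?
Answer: 5378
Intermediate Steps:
R = 17499 (R = Add(3882, 13617) = 17499)
Function('l')(k, V) = Add(259, Mul(-36, V)) (Function('l')(k, V) = Add(Add(6, Mul(-1, Mul(Add(V, -7), Add(24, 12)))), 1) = Add(Add(6, Mul(-1, Mul(Add(-7, V), 36))), 1) = Add(Add(6, Mul(-1, Add(-252, Mul(36, V)))), 1) = Add(Add(6, Add(252, Mul(-36, V))), 1) = Add(Add(258, Mul(-36, V)), 1) = Add(259, Mul(-36, V)))
Add(Add(Function('l')(61, Pow(Add(5, g), 2)), -10616), R) = Add(Add(Add(259, Mul(-36, Pow(Add(5, 2), 2))), -10616), 17499) = Add(Add(Add(259, Mul(-36, Pow(7, 2))), -10616), 17499) = Add(Add(Add(259, Mul(-36, 49)), -10616), 17499) = Add(Add(Add(259, -1764), -10616), 17499) = Add(Add(-1505, -10616), 17499) = Add(-12121, 17499) = 5378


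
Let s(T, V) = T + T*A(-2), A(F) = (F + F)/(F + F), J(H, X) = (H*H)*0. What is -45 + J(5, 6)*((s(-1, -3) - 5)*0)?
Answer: -45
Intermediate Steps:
J(H, X) = 0 (J(H, X) = H**2*0 = 0)
A(F) = 1 (A(F) = (2*F)/((2*F)) = (2*F)*(1/(2*F)) = 1)
s(T, V) = 2*T (s(T, V) = T + T*1 = T + T = 2*T)
-45 + J(5, 6)*((s(-1, -3) - 5)*0) = -45 + 0*((2*(-1) - 5)*0) = -45 + 0*((-2 - 5)*0) = -45 + 0*(-7*0) = -45 + 0*0 = -45 + 0 = -45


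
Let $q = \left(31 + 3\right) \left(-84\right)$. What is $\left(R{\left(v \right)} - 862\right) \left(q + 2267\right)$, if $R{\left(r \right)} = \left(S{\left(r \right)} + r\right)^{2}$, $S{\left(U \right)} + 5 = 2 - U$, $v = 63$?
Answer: $502417$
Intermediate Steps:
$S{\left(U \right)} = -3 - U$ ($S{\left(U \right)} = -5 - \left(-2 + U\right) = -3 - U$)
$R{\left(r \right)} = 9$ ($R{\left(r \right)} = \left(\left(-3 - r\right) + r\right)^{2} = \left(-3\right)^{2} = 9$)
$q = -2856$ ($q = 34 \left(-84\right) = -2856$)
$\left(R{\left(v \right)} - 862\right) \left(q + 2267\right) = \left(9 - 862\right) \left(-2856 + 2267\right) = \left(-853\right) \left(-589\right) = 502417$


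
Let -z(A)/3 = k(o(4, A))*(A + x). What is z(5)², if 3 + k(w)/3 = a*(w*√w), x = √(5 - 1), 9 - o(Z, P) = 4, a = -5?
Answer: 12438846 + 595350*√5 ≈ 1.3770e+7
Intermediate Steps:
o(Z, P) = 5 (o(Z, P) = 9 - 1*4 = 9 - 4 = 5)
x = 2 (x = √4 = 2)
k(w) = -9 - 15*w^(3/2) (k(w) = -9 + 3*(-5*w*√w) = -9 + 3*(-5*w^(3/2)) = -9 - 15*w^(3/2))
z(A) = -3*(-9 - 75*√5)*(2 + A) (z(A) = -3*(-9 - 75*√5)*(A + 2) = -3*(-9 - 75*√5)*(2 + A))
z(5)² = (9*(2 + 5)*(3 + 25*√5))² = (9*7*(3 + 25*√5))² = (189 + 1575*√5)²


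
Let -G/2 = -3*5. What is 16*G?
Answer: 480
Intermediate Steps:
G = 30 (G = -(-6)*5 = -2*(-15) = 30)
16*G = 16*30 = 480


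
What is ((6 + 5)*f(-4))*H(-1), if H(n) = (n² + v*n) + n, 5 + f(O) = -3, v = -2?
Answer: -176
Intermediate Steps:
f(O) = -8 (f(O) = -5 - 3 = -8)
H(n) = n² - n (H(n) = (n² - 2*n) + n = n² - n)
((6 + 5)*f(-4))*H(-1) = ((6 + 5)*(-8))*(-(-1 - 1)) = (11*(-8))*(-1*(-2)) = -88*2 = -176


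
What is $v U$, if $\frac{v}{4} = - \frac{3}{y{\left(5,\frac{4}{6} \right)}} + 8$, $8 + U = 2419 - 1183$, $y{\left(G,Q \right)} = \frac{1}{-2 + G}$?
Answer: $-4912$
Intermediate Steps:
$U = 1228$ ($U = -8 + \left(2419 - 1183\right) = -8 + 1236 = 1228$)
$v = -4$ ($v = 4 \left(- \frac{3}{\frac{1}{-2 + 5}} + 8\right) = 4 \left(- \frac{3}{\frac{1}{3}} + 8\right) = 4 \left(- 3 \frac{1}{\frac{1}{3}} + 8\right) = 4 \left(\left(-3\right) 3 + 8\right) = 4 \left(-9 + 8\right) = 4 \left(-1\right) = -4$)
$v U = \left(-4\right) 1228 = -4912$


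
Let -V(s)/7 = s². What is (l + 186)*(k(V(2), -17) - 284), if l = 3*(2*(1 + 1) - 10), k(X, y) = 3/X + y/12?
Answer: -47968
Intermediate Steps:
V(s) = -7*s²
k(X, y) = 3/X + y/12 (k(X, y) = 3/X + y*(1/12) = 3/X + y/12)
l = -18 (l = 3*(2*2 - 10) = 3*(4 - 10) = 3*(-6) = -18)
(l + 186)*(k(V(2), -17) - 284) = (-18 + 186)*((3/((-7*2²)) + (1/12)*(-17)) - 284) = 168*((3/((-7*4)) - 17/12) - 284) = 168*((3/(-28) - 17/12) - 284) = 168*((3*(-1/28) - 17/12) - 284) = 168*((-3/28 - 17/12) - 284) = 168*(-32/21 - 284) = 168*(-5996/21) = -47968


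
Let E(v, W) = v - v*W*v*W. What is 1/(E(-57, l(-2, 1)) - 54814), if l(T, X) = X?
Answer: -1/58120 ≈ -1.7206e-5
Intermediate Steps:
E(v, W) = v - W²*v² (E(v, W) = v - W*v*W*v = v - W²*v²)
1/(E(-57, l(-2, 1)) - 54814) = 1/(-57*(1 - 1*(-57)*1²) - 54814) = 1/(-57*(1 - 1*(-57)*1) - 54814) = 1/(-57*(1 + 57) - 54814) = 1/(-57*58 - 54814) = 1/(-3306 - 54814) = 1/(-58120) = -1/58120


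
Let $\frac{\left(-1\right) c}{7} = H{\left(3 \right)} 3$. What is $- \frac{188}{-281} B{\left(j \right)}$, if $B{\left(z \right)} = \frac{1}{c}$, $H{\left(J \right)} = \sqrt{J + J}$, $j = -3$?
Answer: $- \frac{94 \sqrt{6}}{17703} \approx -0.013006$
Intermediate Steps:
$H{\left(J \right)} = \sqrt{2} \sqrt{J}$ ($H{\left(J \right)} = \sqrt{2 J} = \sqrt{2} \sqrt{J}$)
$c = - 21 \sqrt{6}$ ($c = - 7 \sqrt{2} \sqrt{3} \cdot 3 = - 7 \sqrt{6} \cdot 3 = - 7 \cdot 3 \sqrt{6} = - 21 \sqrt{6} \approx -51.439$)
$B{\left(z \right)} = - \frac{\sqrt{6}}{126}$ ($B{\left(z \right)} = \frac{1}{\left(-21\right) \sqrt{6}} = - \frac{\sqrt{6}}{126}$)
$- \frac{188}{-281} B{\left(j \right)} = - \frac{188}{-281} \left(- \frac{\sqrt{6}}{126}\right) = \left(-188\right) \left(- \frac{1}{281}\right) \left(- \frac{\sqrt{6}}{126}\right) = \frac{188 \left(- \frac{\sqrt{6}}{126}\right)}{281} = - \frac{94 \sqrt{6}}{17703}$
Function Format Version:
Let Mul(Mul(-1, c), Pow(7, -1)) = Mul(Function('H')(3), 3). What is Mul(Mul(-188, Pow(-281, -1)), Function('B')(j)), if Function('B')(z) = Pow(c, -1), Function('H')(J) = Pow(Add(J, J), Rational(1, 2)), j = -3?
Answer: Mul(Rational(-94, 17703), Pow(6, Rational(1, 2))) ≈ -0.013006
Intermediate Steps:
Function('H')(J) = Mul(Pow(2, Rational(1, 2)), Pow(J, Rational(1, 2))) (Function('H')(J) = Pow(Mul(2, J), Rational(1, 2)) = Mul(Pow(2, Rational(1, 2)), Pow(J, Rational(1, 2))))
c = Mul(-21, Pow(6, Rational(1, 2))) (c = Mul(-7, Mul(Mul(Pow(2, Rational(1, 2)), Pow(3, Rational(1, 2))), 3)) = Mul(-7, Mul(Pow(6, Rational(1, 2)), 3)) = Mul(-7, Mul(3, Pow(6, Rational(1, 2)))) = Mul(-21, Pow(6, Rational(1, 2))) ≈ -51.439)
Function('B')(z) = Mul(Rational(-1, 126), Pow(6, Rational(1, 2))) (Function('B')(z) = Pow(Mul(-21, Pow(6, Rational(1, 2))), -1) = Mul(Rational(-1, 126), Pow(6, Rational(1, 2))))
Mul(Mul(-188, Pow(-281, -1)), Function('B')(j)) = Mul(Mul(-188, Pow(-281, -1)), Mul(Rational(-1, 126), Pow(6, Rational(1, 2)))) = Mul(Mul(-188, Rational(-1, 281)), Mul(Rational(-1, 126), Pow(6, Rational(1, 2)))) = Mul(Rational(188, 281), Mul(Rational(-1, 126), Pow(6, Rational(1, 2)))) = Mul(Rational(-94, 17703), Pow(6, Rational(1, 2)))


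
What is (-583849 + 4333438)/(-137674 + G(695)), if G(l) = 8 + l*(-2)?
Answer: -1249863/46352 ≈ -26.965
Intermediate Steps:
G(l) = 8 - 2*l
(-583849 + 4333438)/(-137674 + G(695)) = (-583849 + 4333438)/(-137674 + (8 - 2*695)) = 3749589/(-137674 + (8 - 1390)) = 3749589/(-137674 - 1382) = 3749589/(-139056) = 3749589*(-1/139056) = -1249863/46352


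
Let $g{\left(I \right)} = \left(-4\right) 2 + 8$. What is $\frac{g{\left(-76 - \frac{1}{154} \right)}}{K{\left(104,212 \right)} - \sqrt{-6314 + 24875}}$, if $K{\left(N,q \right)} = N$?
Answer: $0$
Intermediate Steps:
$g{\left(I \right)} = 0$ ($g{\left(I \right)} = -8 + 8 = 0$)
$\frac{g{\left(-76 - \frac{1}{154} \right)}}{K{\left(104,212 \right)} - \sqrt{-6314 + 24875}} = \frac{0}{104 - \sqrt{-6314 + 24875}} = \frac{0}{104 - \sqrt{18561}} = 0$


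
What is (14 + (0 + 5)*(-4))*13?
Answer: -78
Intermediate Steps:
(14 + (0 + 5)*(-4))*13 = (14 + 5*(-4))*13 = (14 - 20)*13 = -6*13 = -78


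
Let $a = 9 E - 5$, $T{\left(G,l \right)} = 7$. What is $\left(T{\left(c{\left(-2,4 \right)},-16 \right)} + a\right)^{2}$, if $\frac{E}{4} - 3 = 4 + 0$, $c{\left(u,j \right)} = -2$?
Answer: $64516$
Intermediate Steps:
$E = 28$ ($E = 12 + 4 \left(4 + 0\right) = 12 + 4 \cdot 4 = 12 + 16 = 28$)
$a = 247$ ($a = 9 \cdot 28 - 5 = 252 - 5 = 247$)
$\left(T{\left(c{\left(-2,4 \right)},-16 \right)} + a\right)^{2} = \left(7 + 247\right)^{2} = 254^{2} = 64516$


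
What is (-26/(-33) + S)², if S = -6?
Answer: 29584/1089 ≈ 27.166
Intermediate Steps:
(-26/(-33) + S)² = (-26/(-33) - 6)² = (-26*(-1/33) - 6)² = (26/33 - 6)² = (-172/33)² = 29584/1089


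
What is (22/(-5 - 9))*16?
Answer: -176/7 ≈ -25.143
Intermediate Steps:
(22/(-5 - 9))*16 = (22/(-14))*16 = (22*(-1/14))*16 = -11/7*16 = -176/7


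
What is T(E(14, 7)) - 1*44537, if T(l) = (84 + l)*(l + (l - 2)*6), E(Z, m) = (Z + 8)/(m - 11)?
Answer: -194005/4 ≈ -48501.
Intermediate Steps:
E(Z, m) = (8 + Z)/(-11 + m)
T(l) = (-12 + 7*l)*(84 + l) (T(l) = (84 + l)*(l + (-2 + l)*6) = (84 + l)*(l + (-12 + 6*l)) = (84 + l)*(-12 + 7*l) = (-12 + 7*l)*(84 + l))
T(E(14, 7)) - 1*44537 = (-1008 + 7*((8 + 14)/(-11 + 7))² + 576*((8 + 14)/(-11 + 7))) - 1*44537 = (-1008 + 7*(22/(-4))² + 576*(22/(-4))) - 44537 = (-1008 + 7*(-¼*22)² + 576*(-¼*22)) - 44537 = (-1008 + 7*(-11/2)² + 576*(-11/2)) - 44537 = (-1008 + 7*(121/4) - 3168) - 44537 = (-1008 + 847/4 - 3168) - 44537 = -15857/4 - 44537 = -194005/4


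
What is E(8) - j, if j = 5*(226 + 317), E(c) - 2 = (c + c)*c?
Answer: -2585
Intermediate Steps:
E(c) = 2 + 2*c**2 (E(c) = 2 + (c + c)*c = 2 + (2*c)*c = 2 + 2*c**2)
j = 2715 (j = 5*543 = 2715)
E(8) - j = (2 + 2*8**2) - 1*2715 = (2 + 2*64) - 2715 = (2 + 128) - 2715 = 130 - 2715 = -2585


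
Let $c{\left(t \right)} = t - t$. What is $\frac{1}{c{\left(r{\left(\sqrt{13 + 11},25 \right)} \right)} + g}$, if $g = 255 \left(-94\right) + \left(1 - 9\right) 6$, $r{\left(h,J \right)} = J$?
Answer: $- \frac{1}{24018} \approx -4.1635 \cdot 10^{-5}$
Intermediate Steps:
$c{\left(t \right)} = 0$
$g = -24018$ ($g = -23970 - 48 = -24018$)
$\frac{1}{c{\left(r{\left(\sqrt{13 + 11},25 \right)} \right)} + g} = \frac{1}{0 - 24018} = \frac{1}{-24018} = - \frac{1}{24018}$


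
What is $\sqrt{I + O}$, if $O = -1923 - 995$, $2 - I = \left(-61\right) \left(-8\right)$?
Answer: $2 i \sqrt{851} \approx 58.344 i$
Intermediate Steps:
$I = -486$ ($I = 2 - \left(-61\right) \left(-8\right) = 2 - 488 = -486$)
$O = -2918$
$\sqrt{I + O} = \sqrt{-486 - 2918} = \sqrt{-3404} = 2 i \sqrt{851}$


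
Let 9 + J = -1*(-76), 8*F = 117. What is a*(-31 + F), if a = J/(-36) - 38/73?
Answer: 819929/21024 ≈ 39.000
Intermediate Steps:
F = 117/8 (F = (⅛)*117 = 117/8 ≈ 14.625)
J = 67 (J = -9 - 1*(-76) = -9 + 76 = 67)
a = -6259/2628 (a = 67/(-36) - 38/73 = 67*(-1/36) - 38*1/73 = -67/36 - 38/73 = -6259/2628 ≈ -2.3817)
a*(-31 + F) = -6259*(-31 + 117/8)/2628 = -6259/2628*(-131/8) = 819929/21024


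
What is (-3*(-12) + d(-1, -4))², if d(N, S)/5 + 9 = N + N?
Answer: 361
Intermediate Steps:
d(N, S) = -45 + 10*N (d(N, S) = -45 + 5*(N + N) = -45 + 5*(2*N) = -45 + 10*N)
(-3*(-12) + d(-1, -4))² = (-3*(-12) + (-45 + 10*(-1)))² = (36 + (-45 - 10))² = (36 - 55)² = (-19)² = 361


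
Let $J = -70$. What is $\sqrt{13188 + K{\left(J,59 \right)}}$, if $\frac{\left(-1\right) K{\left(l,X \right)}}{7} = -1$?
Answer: $\sqrt{13195} \approx 114.87$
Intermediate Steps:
$K{\left(l,X \right)} = 7$ ($K{\left(l,X \right)} = \left(-7\right) \left(-1\right) = 7$)
$\sqrt{13188 + K{\left(J,59 \right)}} = \sqrt{13188 + 7} = \sqrt{13195}$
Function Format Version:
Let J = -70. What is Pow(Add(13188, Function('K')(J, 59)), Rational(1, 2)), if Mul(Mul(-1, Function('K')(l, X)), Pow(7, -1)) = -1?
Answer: Pow(13195, Rational(1, 2)) ≈ 114.87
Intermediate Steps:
Function('K')(l, X) = 7 (Function('K')(l, X) = Mul(-7, -1) = 7)
Pow(Add(13188, Function('K')(J, 59)), Rational(1, 2)) = Pow(Add(13188, 7), Rational(1, 2)) = Pow(13195, Rational(1, 2))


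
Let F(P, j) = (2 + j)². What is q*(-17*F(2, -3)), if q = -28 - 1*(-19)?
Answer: 153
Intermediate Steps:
q = -9 (q = -28 + 19 = -9)
q*(-17*F(2, -3)) = -(-153)*(2 - 3)² = -(-153)*(-1)² = -(-153) = -9*(-17) = 153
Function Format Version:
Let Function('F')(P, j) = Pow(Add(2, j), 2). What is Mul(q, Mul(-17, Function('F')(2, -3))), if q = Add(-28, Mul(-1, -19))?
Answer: 153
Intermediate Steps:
q = -9 (q = Add(-28, 19) = -9)
Mul(q, Mul(-17, Function('F')(2, -3))) = Mul(-9, Mul(-17, Pow(Add(2, -3), 2))) = Mul(-9, Mul(-17, Pow(-1, 2))) = Mul(-9, Mul(-17, 1)) = Mul(-9, -17) = 153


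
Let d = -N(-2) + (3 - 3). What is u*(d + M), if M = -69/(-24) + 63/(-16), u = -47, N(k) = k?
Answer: -705/16 ≈ -44.063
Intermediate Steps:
d = 2 (d = -1*(-2) + (3 - 3) = 2 + 0 = 2)
M = -17/16 (M = -69*(-1/24) + 63*(-1/16) = 23/8 - 63/16 = -17/16 ≈ -1.0625)
u*(d + M) = -47*(2 - 17/16) = -47*15/16 = -705/16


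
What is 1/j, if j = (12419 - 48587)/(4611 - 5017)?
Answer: 203/18084 ≈ 0.011225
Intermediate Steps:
j = 18084/203 (j = -36168/(-406) = -36168*(-1/406) = 18084/203 ≈ 89.084)
1/j = 1/(18084/203) = 203/18084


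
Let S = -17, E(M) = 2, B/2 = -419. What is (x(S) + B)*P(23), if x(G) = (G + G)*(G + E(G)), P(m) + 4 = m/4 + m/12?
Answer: -3608/3 ≈ -1202.7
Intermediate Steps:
B = -838 (B = 2*(-419) = -838)
P(m) = -4 + m/3 (P(m) = -4 + (m/4 + m/12) = -4 + m/3)
x(G) = 2*G*(2 + G) (x(G) = (G + G)*(G + 2) = (2*G)*(2 + G) = 2*G*(2 + G))
(x(S) + B)*P(23) = (2*(-17)*(2 - 17) - 838)*(-4 + (1/3)*23) = (2*(-17)*(-15) - 838)*(-4 + 23/3) = (510 - 838)*(11/3) = -328*11/3 = -3608/3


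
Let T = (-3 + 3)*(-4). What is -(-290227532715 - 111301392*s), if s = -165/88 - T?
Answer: 290018842605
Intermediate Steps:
T = 0 (T = 0*(-4) = 0)
s = -15/8 (s = -165/88 - 1*0 = -165*1/88 + 0 = -15/8 + 0 = -15/8 ≈ -1.8750)
-(-290227532715 - 111301392*s) = -366123/(1/(-792705 - 15/8*(-304))) = -366123/(1/(-792705 + 570)) = -366123/(1/(-792135)) = -366123/(-1/792135) = -366123*(-792135) = 290018842605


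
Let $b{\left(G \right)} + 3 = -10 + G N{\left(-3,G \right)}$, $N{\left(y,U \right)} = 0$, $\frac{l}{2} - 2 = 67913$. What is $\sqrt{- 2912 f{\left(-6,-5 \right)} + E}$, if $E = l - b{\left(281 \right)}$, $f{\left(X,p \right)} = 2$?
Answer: $\sqrt{130019} \approx 360.58$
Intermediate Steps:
$l = 135830$ ($l = 4 + 2 \cdot 67913 = 4 + 135826 = 135830$)
$b{\left(G \right)} = -13$ ($b{\left(G \right)} = -3 + \left(-10 + G 0\right) = -3 + \left(-10 + 0\right) = -3 - 10 = -13$)
$E = 135843$ ($E = 135830 - -13 = 135830 + 13 = 135843$)
$\sqrt{- 2912 f{\left(-6,-5 \right)} + E} = \sqrt{\left(-2912\right) 2 + 135843} = \sqrt{-5824 + 135843} = \sqrt{130019}$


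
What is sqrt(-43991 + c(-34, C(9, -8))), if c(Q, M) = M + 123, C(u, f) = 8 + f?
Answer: 2*I*sqrt(10967) ≈ 209.45*I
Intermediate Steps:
c(Q, M) = 123 + M
sqrt(-43991 + c(-34, C(9, -8))) = sqrt(-43991 + (123 + (8 - 8))) = sqrt(-43991 + (123 + 0)) = sqrt(-43991 + 123) = sqrt(-43868) = 2*I*sqrt(10967)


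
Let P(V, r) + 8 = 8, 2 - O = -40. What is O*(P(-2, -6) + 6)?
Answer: 252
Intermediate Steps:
O = 42 (O = 2 - 1*(-40) = 2 + 40 = 42)
P(V, r) = 0 (P(V, r) = -8 + 8 = 0)
O*(P(-2, -6) + 6) = 42*(0 + 6) = 42*6 = 252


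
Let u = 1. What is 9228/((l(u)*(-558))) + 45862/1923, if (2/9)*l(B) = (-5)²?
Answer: 317915734/13412925 ≈ 23.702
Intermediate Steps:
l(B) = 225/2 (l(B) = (9/2)*(-5)² = (9/2)*25 = 225/2)
9228/((l(u)*(-558))) + 45862/1923 = 9228/(((225/2)*(-558))) + 45862/1923 = 9228/(-62775) + 45862*(1/1923) = 9228*(-1/62775) + 45862/1923 = -3076/20925 + 45862/1923 = 317915734/13412925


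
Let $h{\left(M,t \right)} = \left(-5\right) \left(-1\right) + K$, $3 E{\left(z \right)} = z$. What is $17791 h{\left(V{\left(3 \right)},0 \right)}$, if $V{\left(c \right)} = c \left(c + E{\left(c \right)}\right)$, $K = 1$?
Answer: $106746$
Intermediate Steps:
$E{\left(z \right)} = \frac{z}{3}$
$V{\left(c \right)} = \frac{4 c^{2}}{3}$ ($V{\left(c \right)} = c \left(c + \frac{c}{3}\right) = c \frac{4 c}{3} = \frac{4 c^{2}}{3}$)
$h{\left(M,t \right)} = 6$ ($h{\left(M,t \right)} = \left(-5\right) \left(-1\right) + 1 = 5 + 1 = 6$)
$17791 h{\left(V{\left(3 \right)},0 \right)} = 17791 \cdot 6 = 106746$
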